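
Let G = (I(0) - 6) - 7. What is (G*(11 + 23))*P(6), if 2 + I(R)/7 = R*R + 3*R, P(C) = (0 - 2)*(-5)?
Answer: -9180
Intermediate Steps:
P(C) = 10 (P(C) = -2*(-5) = 10)
I(R) = -14 + 7*R² + 21*R (I(R) = -14 + 7*(R*R + 3*R) = -14 + 7*(R² + 3*R) = -14 + (7*R² + 21*R) = -14 + 7*R² + 21*R)
G = -27 (G = ((-14 + 7*0² + 21*0) - 6) - 7 = ((-14 + 7*0 + 0) - 6) - 7 = ((-14 + 0 + 0) - 6) - 7 = (-14 - 6) - 7 = -20 - 7 = -27)
(G*(11 + 23))*P(6) = -27*(11 + 23)*10 = -27*34*10 = -918*10 = -9180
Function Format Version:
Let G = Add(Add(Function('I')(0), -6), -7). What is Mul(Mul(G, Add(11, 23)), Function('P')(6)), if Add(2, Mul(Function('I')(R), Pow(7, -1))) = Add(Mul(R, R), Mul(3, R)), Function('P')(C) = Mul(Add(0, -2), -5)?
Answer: -9180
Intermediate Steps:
Function('P')(C) = 10 (Function('P')(C) = Mul(-2, -5) = 10)
Function('I')(R) = Add(-14, Mul(7, Pow(R, 2)), Mul(21, R)) (Function('I')(R) = Add(-14, Mul(7, Add(Mul(R, R), Mul(3, R)))) = Add(-14, Mul(7, Add(Pow(R, 2), Mul(3, R)))) = Add(-14, Add(Mul(7, Pow(R, 2)), Mul(21, R))) = Add(-14, Mul(7, Pow(R, 2)), Mul(21, R)))
G = -27 (G = Add(Add(Add(-14, Mul(7, Pow(0, 2)), Mul(21, 0)), -6), -7) = Add(Add(Add(-14, Mul(7, 0), 0), -6), -7) = Add(Add(Add(-14, 0, 0), -6), -7) = Add(Add(-14, -6), -7) = Add(-20, -7) = -27)
Mul(Mul(G, Add(11, 23)), Function('P')(6)) = Mul(Mul(-27, Add(11, 23)), 10) = Mul(Mul(-27, 34), 10) = Mul(-918, 10) = -9180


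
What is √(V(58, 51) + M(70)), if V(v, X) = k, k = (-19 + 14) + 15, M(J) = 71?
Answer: 9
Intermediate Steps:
k = 10 (k = -5 + 15 = 10)
V(v, X) = 10
√(V(58, 51) + M(70)) = √(10 + 71) = √81 = 9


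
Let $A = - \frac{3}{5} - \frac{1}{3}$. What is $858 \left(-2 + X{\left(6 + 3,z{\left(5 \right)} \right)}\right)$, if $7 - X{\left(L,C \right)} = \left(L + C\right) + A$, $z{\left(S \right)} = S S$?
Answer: $- \frac{120406}{5} \approx -24081.0$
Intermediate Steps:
$A = - \frac{14}{15}$ ($A = \left(-3\right) \frac{1}{5} - \frac{1}{3} = - \frac{3}{5} - \frac{1}{3} = - \frac{14}{15} \approx -0.93333$)
$z{\left(S \right)} = S^{2}$
$X{\left(L,C \right)} = \frac{119}{15} - C - L$ ($X{\left(L,C \right)} = 7 - \left(\left(L + C\right) - \frac{14}{15}\right) = 7 - \left(\left(C + L\right) - \frac{14}{15}\right) = 7 - \left(- \frac{14}{15} + C + L\right) = \frac{119}{15} - C - L$)
$858 \left(-2 + X{\left(6 + 3,z{\left(5 \right)} \right)}\right) = 858 \left(-2 - \frac{391}{15}\right) = 858 \left(- \frac{421}{15}\right) = - \frac{120406}{5}$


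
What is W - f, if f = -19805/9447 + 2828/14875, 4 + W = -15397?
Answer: -309134880838/20074875 ≈ -15399.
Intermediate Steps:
W = -15401 (W = -4 - 15397 = -15401)
f = -38269037/20074875 (f = -19805*1/9447 + 2828*(1/14875) = -19805/9447 + 404/2125 = -38269037/20074875 ≈ -1.9063)
W - f = -15401 - 1*(-38269037/20074875) = -15401 + 38269037/20074875 = -309134880838/20074875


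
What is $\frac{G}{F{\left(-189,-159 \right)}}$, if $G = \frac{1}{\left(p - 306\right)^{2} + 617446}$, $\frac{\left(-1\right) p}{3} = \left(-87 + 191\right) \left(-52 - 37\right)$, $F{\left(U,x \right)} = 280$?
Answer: $\frac{1}{211338089200} \approx 4.7318 \cdot 10^{-12}$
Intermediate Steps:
$p = 27768$ ($p = - 3 \left(-87 + 191\right) \left(-52 - 37\right) = - 3 \cdot 104 \left(-89\right) = \left(-3\right) \left(-9256\right) = 27768$)
$G = \frac{1}{754778890}$ ($G = \frac{1}{\left(27768 - 306\right)^{2} + 617446} = \frac{1}{27462^{2} + 617446} = \frac{1}{754161444 + 617446} = \frac{1}{754778890} \approx 1.3249 \cdot 10^{-9}$)
$\frac{G}{F{\left(-189,-159 \right)}} = \frac{1}{754778890 \cdot 280} = \frac{1}{754778890} \cdot \frac{1}{280} = \frac{1}{211338089200}$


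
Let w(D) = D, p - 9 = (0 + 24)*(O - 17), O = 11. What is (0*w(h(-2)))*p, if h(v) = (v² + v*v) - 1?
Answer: 0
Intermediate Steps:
p = -135 (p = 9 + (0 + 24)*(11 - 17) = 9 + 24*(-6) = 9 - 144 = -135)
h(v) = -1 + 2*v² (h(v) = (v² + v²) - 1 = 2*v² - 1 = -1 + 2*v²)
(0*w(h(-2)))*p = (0*(-1 + 2*(-2)²))*(-135) = (0*(-1 + 2*4))*(-135) = (0*(-1 + 8))*(-135) = (0*7)*(-135) = 0*(-135) = 0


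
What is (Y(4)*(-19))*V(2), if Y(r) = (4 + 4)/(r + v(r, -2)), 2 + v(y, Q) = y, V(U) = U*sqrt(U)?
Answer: -152*sqrt(2)/3 ≈ -71.653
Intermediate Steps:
V(U) = U**(3/2)
v(y, Q) = -2 + y
Y(r) = 8/(-2 + 2*r) (Y(r) = (4 + 4)/(r + (-2 + r)) = 8/(-2 + 2*r))
(Y(4)*(-19))*V(2) = ((4/(-1 + 4))*(-19))*2**(3/2) = ((4/3)*(-19))*(2*sqrt(2)) = -152*sqrt(2)/3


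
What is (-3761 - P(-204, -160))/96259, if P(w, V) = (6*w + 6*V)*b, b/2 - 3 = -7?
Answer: -21233/96259 ≈ -0.22058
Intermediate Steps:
b = -8 (b = 6 + 2*(-7) = 6 - 14 = -8)
P(w, V) = -48*V - 48*w (P(w, V) = (6*w + 6*V)*(-8) = (6*V + 6*w)*(-8) = -48*V - 48*w)
(-3761 - P(-204, -160))/96259 = (-3761 - (-48*(-160) - 48*(-204)))/96259 = (-3761 - (7680 + 9792))*(1/96259) = (-3761 - 1*17472)*(1/96259) = (-3761 - 17472)*(1/96259) = -21233*1/96259 = -21233/96259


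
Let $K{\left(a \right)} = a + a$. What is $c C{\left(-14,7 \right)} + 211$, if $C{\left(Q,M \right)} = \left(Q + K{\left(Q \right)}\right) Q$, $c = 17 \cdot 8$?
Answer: $80179$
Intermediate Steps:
$K{\left(a \right)} = 2 a$
$c = 136$
$C{\left(Q,M \right)} = 3 Q^{2}$ ($C{\left(Q,M \right)} = \left(Q + 2 Q\right) Q = 3 Q Q = 3 Q^{2}$)
$c C{\left(-14,7 \right)} + 211 = 136 \cdot 3 \left(-14\right)^{2} + 211 = 136 \cdot 3 \cdot 196 + 211 = 136 \cdot 588 + 211 = 79968 + 211 = 80179$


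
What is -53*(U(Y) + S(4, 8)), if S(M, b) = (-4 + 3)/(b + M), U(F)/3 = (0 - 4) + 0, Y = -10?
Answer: 7685/12 ≈ 640.42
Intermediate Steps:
U(F) = -12 (U(F) = 3*((0 - 4) + 0) = 3*(-4 + 0) = 3*(-4) = -12)
S(M, b) = -1/(M + b)
-53*(U(Y) + S(4, 8)) = -53*(-12 - 1/(4 + 8)) = -53*(-12 - 1/12) = -53*(-145/12) = 7685/12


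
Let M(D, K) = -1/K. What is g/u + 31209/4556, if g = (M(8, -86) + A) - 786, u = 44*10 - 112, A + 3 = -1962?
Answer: -49384447/32128912 ≈ -1.5371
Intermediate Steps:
A = -1965 (A = -3 - 1962 = -1965)
u = 328 (u = 440 - 112 = 328)
g = -236585/86 (g = (-1/(-86) - 1965) - 786 = (-1*(-1/86) - 1965) - 786 = (1/86 - 1965) - 786 = -168989/86 - 786 = -236585/86 ≈ -2751.0)
g/u + 31209/4556 = -236585/86/328 + 31209/4556 = -236585/86*1/328 + 31209*(1/4556) = -236585/28208 + 31209/4556 = -49384447/32128912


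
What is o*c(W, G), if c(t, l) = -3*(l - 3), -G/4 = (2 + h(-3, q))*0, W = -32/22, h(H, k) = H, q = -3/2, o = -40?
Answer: -360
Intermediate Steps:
q = -3/2 (q = -3*1/2 = -3/2 ≈ -1.5000)
W = -16/11 (W = -32*1/22 = -16/11 ≈ -1.4545)
G = 0 (G = -4*(2 - 3)*0 = -(-4)*0 = -4*0 = 0)
c(t, l) = 9 - 3*l (c(t, l) = -3*(-3 + l) = 9 - 3*l)
o*c(W, G) = -40*(9 - 3*0) = -40*(9 + 0) = -40*9 = -360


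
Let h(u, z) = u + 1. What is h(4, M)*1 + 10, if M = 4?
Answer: 15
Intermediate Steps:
h(u, z) = 1 + u
h(4, M)*1 + 10 = (1 + 4)*1 + 10 = 5*1 + 10 = 5 + 10 = 15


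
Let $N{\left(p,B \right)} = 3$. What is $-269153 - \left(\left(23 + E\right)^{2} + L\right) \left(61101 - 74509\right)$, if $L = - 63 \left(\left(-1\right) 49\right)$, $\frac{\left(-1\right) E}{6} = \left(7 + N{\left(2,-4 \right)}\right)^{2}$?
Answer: $4505033375$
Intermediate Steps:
$E = -600$ ($E = - 6 \left(7 + 3\right)^{2} = - 6 \cdot 10^{2} = \left(-6\right) 100 = -600$)
$L = 3087$ ($L = \left(-63\right) \left(-49\right) = 3087$)
$-269153 - \left(\left(23 + E\right)^{2} + L\right) \left(61101 - 74509\right) = -269153 - \left(\left(23 - 600\right)^{2} + 3087\right) \left(61101 - 74509\right) = -269153 - \left(\left(-577\right)^{2} + 3087\right) \left(-13408\right) = -269153 - \left(332929 + 3087\right) \left(-13408\right) = -269153 - 336016 \left(-13408\right) = -269153 - -4505302528 = -269153 + 4505302528 = 4505033375$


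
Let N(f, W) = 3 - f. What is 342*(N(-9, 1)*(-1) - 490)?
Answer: -171684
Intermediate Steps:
342*(N(-9, 1)*(-1) - 490) = 342*((3 - 1*(-9))*(-1) - 490) = 342*((3 + 9)*(-1) - 490) = 342*(12*(-1) - 490) = 342*(-12 - 490) = 342*(-502) = -171684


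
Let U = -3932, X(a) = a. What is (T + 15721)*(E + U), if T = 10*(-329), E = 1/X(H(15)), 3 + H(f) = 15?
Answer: -586531873/12 ≈ -4.8878e+7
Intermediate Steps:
H(f) = 12 (H(f) = -3 + 15 = 12)
E = 1/12 ≈ 0.083333
T = -3290
(T + 15721)*(E + U) = (-3290 + 15721)*(1/12 - 3932) = 12431*(-47183/12) = -586531873/12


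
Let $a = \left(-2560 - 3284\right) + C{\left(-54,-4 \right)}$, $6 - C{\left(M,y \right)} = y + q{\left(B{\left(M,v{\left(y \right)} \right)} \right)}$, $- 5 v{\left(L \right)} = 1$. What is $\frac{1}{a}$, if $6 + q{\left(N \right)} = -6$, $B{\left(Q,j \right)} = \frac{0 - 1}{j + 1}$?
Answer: $- \frac{1}{5822} \approx -0.00017176$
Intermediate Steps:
$v{\left(L \right)} = - \frac{1}{5}$ ($v{\left(L \right)} = \left(- \frac{1}{5}\right) 1 = - \frac{1}{5}$)
$B{\left(Q,j \right)} = - \frac{1}{1 + j}$
$q{\left(N \right)} = -12$ ($q{\left(N \right)} = -6 - 6 = -12$)
$C{\left(M,y \right)} = 18 - y$ ($C{\left(M,y \right)} = 6 - \left(y - 12\right) = 6 - \left(-12 + y\right) = 18 - y$)
$a = -5822$ ($a = \left(-2560 - 3284\right) + \left(18 - -4\right) = -5844 + \left(18 + 4\right) = -5844 + 22 = -5822$)
$\frac{1}{a} = \frac{1}{-5822} = - \frac{1}{5822}$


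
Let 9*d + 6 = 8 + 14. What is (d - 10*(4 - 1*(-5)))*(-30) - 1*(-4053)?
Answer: 20099/3 ≈ 6699.7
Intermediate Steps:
d = 16/9 (d = -⅔ + (8 + 14)/9 = -⅔ + (⅑)*22 = -⅔ + 22/9 = 16/9 ≈ 1.7778)
(d - 10*(4 - 1*(-5)))*(-30) - 1*(-4053) = (16/9 - 10*(4 - 1*(-5)))*(-30) - 1*(-4053) = (16/9 - 10*(4 + 5))*(-30) + 4053 = (16/9 - 10*9)*(-30) + 4053 = (16/9 - 90)*(-30) + 4053 = -794/9*(-30) + 4053 = 7940/3 + 4053 = 20099/3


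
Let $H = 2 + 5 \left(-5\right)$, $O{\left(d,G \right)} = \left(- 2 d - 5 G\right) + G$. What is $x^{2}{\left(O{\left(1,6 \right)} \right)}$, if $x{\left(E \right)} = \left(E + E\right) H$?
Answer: $1430416$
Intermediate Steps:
$O{\left(d,G \right)} = - 4 G - 2 d$ ($O{\left(d,G \right)} = \left(- 5 G - 2 d\right) + G = - 4 G - 2 d$)
$H = -23$ ($H = 2 - 25 = -23$)
$x{\left(E \right)} = - 46 E$ ($x{\left(E \right)} = \left(E + E\right) \left(-23\right) = 2 E \left(-23\right) = - 46 E$)
$x^{2}{\left(O{\left(1,6 \right)} \right)} = \left(- 46 \left(\left(-4\right) 6 - 2\right)\right)^{2} = \left(- 46 \left(-24 - 2\right)\right)^{2} = \left(\left(-46\right) \left(-26\right)\right)^{2} = 1196^{2} = 1430416$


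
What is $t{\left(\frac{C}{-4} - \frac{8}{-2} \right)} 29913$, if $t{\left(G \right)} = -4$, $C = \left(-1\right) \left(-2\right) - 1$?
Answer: $-119652$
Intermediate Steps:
$C = 1$ ($C = 2 - 1 = 1$)
$t{\left(\frac{C}{-4} - \frac{8}{-2} \right)} 29913 = \left(-4\right) 29913 = -119652$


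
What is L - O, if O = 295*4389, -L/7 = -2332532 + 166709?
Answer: 13866006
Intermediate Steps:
L = 15160761 (L = -7*(-2332532 + 166709) = -7*(-2165823) = 15160761)
O = 1294755
L - O = 15160761 - 1*1294755 = 15160761 - 1294755 = 13866006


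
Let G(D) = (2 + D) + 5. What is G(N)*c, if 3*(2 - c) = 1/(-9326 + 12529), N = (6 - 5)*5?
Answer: 76868/3203 ≈ 23.999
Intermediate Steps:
N = 5 (N = 1*5 = 5)
G(D) = 7 + D
c = 19217/9609 (c = 2 - 1/(3*(-9326 + 12529)) = 2 - 1/3/3203 = 2 - 1/3*1/3203 = 2 - 1/9609 = 19217/9609 ≈ 1.9999)
G(N)*c = (7 + 5)*(19217/9609) = 12*(19217/9609) = 76868/3203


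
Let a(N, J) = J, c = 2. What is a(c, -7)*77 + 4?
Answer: -535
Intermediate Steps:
a(c, -7)*77 + 4 = -7*77 + 4 = -539 + 4 = -535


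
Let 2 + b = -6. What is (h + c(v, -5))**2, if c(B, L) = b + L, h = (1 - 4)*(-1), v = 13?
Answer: 100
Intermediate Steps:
b = -8 (b = -2 - 6 = -8)
h = 3 (h = -3*(-1) = 3)
c(B, L) = -8 + L
(h + c(v, -5))**2 = (3 + (-8 - 5))**2 = (3 - 13)**2 = (-10)**2 = 100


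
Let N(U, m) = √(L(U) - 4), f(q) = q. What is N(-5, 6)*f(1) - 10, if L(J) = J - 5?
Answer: -10 + I*√14 ≈ -10.0 + 3.7417*I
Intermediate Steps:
L(J) = -5 + J
N(U, m) = √(-9 + U) (N(U, m) = √((-5 + U) - 4) = √(-9 + U))
N(-5, 6)*f(1) - 10 = √(-9 - 5)*1 - 10 = √(-14)*1 - 10 = (I*√14)*1 - 10 = I*√14 - 10 = -10 + I*√14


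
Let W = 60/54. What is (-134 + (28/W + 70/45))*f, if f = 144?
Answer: -77216/5 ≈ -15443.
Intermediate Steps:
W = 10/9 (W = 60*(1/54) = 10/9 ≈ 1.1111)
(-134 + (28/W + 70/45))*f = (-134 + (28/(10/9) + 70/45))*144 = (-134 + (28*(9/10) + 70*(1/45)))*144 = (-134 + (126/5 + 14/9))*144 = (-134 + 1204/45)*144 = -4826/45*144 = -77216/5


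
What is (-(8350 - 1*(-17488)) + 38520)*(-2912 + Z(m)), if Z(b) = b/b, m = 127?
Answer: -36917302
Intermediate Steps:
Z(b) = 1
(-(8350 - 1*(-17488)) + 38520)*(-2912 + Z(m)) = (-(8350 - 1*(-17488)) + 38520)*(-2912 + 1) = (-(8350 + 17488) + 38520)*(-2911) = (-1*25838 + 38520)*(-2911) = (-25838 + 38520)*(-2911) = 12682*(-2911) = -36917302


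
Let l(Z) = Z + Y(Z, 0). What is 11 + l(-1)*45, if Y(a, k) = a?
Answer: -79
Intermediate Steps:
l(Z) = 2*Z (l(Z) = Z + Z = 2*Z)
11 + l(-1)*45 = 11 + (2*(-1))*45 = 11 - 2*45 = 11 - 90 = -79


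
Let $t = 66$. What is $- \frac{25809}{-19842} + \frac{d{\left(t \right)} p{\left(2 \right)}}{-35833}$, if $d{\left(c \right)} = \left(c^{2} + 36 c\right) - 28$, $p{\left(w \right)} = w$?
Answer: $\frac{219590787}{236999462} \approx 0.92655$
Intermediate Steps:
$d{\left(c \right)} = -28 + c^{2} + 36 c$
$- \frac{25809}{-19842} + \frac{d{\left(t \right)} p{\left(2 \right)}}{-35833} = - \frac{25809}{-19842} + \frac{\left(-28 + 66^{2} + 36 \cdot 66\right) 2}{-35833} = \left(-25809\right) \left(- \frac{1}{19842}\right) + \left(-28 + 4356 + 2376\right) 2 \left(- \frac{1}{35833}\right) = \frac{8603}{6614} + 6704 \cdot 2 \left(- \frac{1}{35833}\right) = \frac{8603}{6614} + 13408 \left(- \frac{1}{35833}\right) = \frac{8603}{6614} - \frac{13408}{35833} = \frac{219590787}{236999462}$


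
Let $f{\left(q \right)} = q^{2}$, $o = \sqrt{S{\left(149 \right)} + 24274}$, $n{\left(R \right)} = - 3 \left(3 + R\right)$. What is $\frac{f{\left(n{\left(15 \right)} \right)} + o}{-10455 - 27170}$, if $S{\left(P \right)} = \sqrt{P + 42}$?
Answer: $- \frac{2916}{37625} - \frac{\sqrt{24274 + \sqrt{191}}}{37625} \approx -0.081644$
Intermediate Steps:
$S{\left(P \right)} = \sqrt{42 + P}$
$n{\left(R \right)} = -9 - 3 R$
$o = \sqrt{24274 + \sqrt{191}}$ ($o = \sqrt{\sqrt{42 + 149} + 24274} = \sqrt{\sqrt{191} + 24274} = \sqrt{24274 + \sqrt{191}} \approx 155.85$)
$\frac{f{\left(n{\left(15 \right)} \right)} + o}{-10455 - 27170} = \frac{\left(-9 - 45\right)^{2} + \sqrt{24274 + \sqrt{191}}}{-10455 - 27170} = \frac{\left(-9 - 45\right)^{2} + \sqrt{24274 + \sqrt{191}}}{-37625} = \left(\left(-54\right)^{2} + \sqrt{24274 + \sqrt{191}}\right) \left(- \frac{1}{37625}\right) = \left(2916 + \sqrt{24274 + \sqrt{191}}\right) \left(- \frac{1}{37625}\right) = - \frac{2916}{37625} - \frac{\sqrt{24274 + \sqrt{191}}}{37625}$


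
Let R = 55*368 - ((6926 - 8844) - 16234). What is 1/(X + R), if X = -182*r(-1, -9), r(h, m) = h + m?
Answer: 1/40212 ≈ 2.4868e-5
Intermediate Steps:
R = 38392 (R = 20240 - (-1918 - 16234) = 20240 - 1*(-18152) = 20240 + 18152 = 38392)
X = 1820 (X = -182*(-1 - 9) = -182*(-10) = 1820)
1/(X + R) = 1/(1820 + 38392) = 1/40212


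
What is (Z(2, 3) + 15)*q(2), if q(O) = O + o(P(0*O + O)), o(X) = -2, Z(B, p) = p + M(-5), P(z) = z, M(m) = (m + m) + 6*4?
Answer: 0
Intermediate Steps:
M(m) = 24 + 2*m (M(m) = 2*m + 24 = 24 + 2*m)
Z(B, p) = 14 + p (Z(B, p) = p + (24 + 2*(-5)) = p + (24 - 10) = p + 14 = 14 + p)
q(O) = -2 + O (q(O) = O - 2 = -2 + O)
(Z(2, 3) + 15)*q(2) = ((14 + 3) + 15)*(-2 + 2) = (17 + 15)*0 = 32*0 = 0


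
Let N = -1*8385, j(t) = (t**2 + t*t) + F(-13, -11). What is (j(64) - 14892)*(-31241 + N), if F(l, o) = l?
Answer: 266009338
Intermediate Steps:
j(t) = -13 + 2*t**2 (j(t) = (t**2 + t*t) - 13 = (t**2 + t**2) - 13 = 2*t**2 - 13 = -13 + 2*t**2)
N = -8385
(j(64) - 14892)*(-31241 + N) = ((-13 + 2*64**2) - 14892)*(-31241 - 8385) = ((-13 + 2*4096) - 14892)*(-39626) = ((-13 + 8192) - 14892)*(-39626) = (8179 - 14892)*(-39626) = -6713*(-39626) = 266009338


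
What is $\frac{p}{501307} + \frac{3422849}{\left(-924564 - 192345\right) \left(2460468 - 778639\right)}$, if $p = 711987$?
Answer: $\frac{1337430226203963064}{941680107360655227} \approx 1.4203$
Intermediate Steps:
$\frac{p}{501307} + \frac{3422849}{\left(-924564 - 192345\right) \left(2460468 - 778639\right)} = \frac{711987}{501307} + \frac{3422849}{\left(-924564 - 192345\right) \left(2460468 - 778639\right)} = 711987 \cdot \frac{1}{501307} + \frac{3422849}{\left(-1116909\right) 1681829} = \frac{711987}{501307} + \frac{3422849}{-1878449946561} = \frac{711987}{501307} + 3422849 \left(- \frac{1}{1878449946561}\right) = \frac{711987}{501307} - \frac{3422849}{1878449946561} = \frac{1337430226203963064}{941680107360655227}$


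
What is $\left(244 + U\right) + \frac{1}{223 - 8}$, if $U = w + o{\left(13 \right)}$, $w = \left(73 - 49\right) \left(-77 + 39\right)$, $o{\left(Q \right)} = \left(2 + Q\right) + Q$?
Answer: $- \frac{137599}{215} \approx -640.0$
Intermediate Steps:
$o{\left(Q \right)} = 2 + 2 Q$
$w = -912$ ($w = 24 \left(-38\right) = -912$)
$U = -884$ ($U = -912 + \left(2 + 2 \cdot 13\right) = -912 + \left(2 + 26\right) = -912 + 28 = -884$)
$\left(244 + U\right) + \frac{1}{223 - 8} = \left(244 - 884\right) + \frac{1}{223 - 8} = -640 + \frac{1}{215} = - \frac{137599}{215}$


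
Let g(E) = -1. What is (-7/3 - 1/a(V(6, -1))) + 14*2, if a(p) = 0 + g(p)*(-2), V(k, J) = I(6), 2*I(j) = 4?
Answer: 151/6 ≈ 25.167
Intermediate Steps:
I(j) = 2 (I(j) = (½)*4 = 2)
V(k, J) = 2
a(p) = 2 (a(p) = 0 - 1*(-2) = 0 + 2 = 2)
(-7/3 - 1/a(V(6, -1))) + 14*2 = (-7/3 - 1/2) + 14*2 = (-7*⅓ - 1*½) + 28 = (-7/3 - ½) + 28 = -17/6 + 28 = 151/6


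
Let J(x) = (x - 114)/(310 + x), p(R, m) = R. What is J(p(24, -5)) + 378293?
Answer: 63174886/167 ≈ 3.7829e+5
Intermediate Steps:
J(x) = (-114 + x)/(310 + x)
J(p(24, -5)) + 378293 = (-114 + 24)/(310 + 24) + 378293 = -90/334 + 378293 = (1/334)*(-90) + 378293 = -45/167 + 378293 = 63174886/167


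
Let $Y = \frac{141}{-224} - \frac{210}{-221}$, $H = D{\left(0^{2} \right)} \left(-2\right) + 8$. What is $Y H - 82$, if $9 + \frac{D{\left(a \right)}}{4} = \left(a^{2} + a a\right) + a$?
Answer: $- \frac{174313}{3094} \approx -56.339$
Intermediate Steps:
$D{\left(a \right)} = -36 + 4 a + 8 a^{2}$ ($D{\left(a \right)} = -36 + 4 \left(\left(a^{2} + a a\right) + a\right) = -36 + 4 \left(\left(a^{2} + a^{2}\right) + a\right) = -36 + 4 \left(2 a^{2} + a\right) = -36 + 4 \left(a + 2 a^{2}\right) = -36 + \left(4 a + 8 a^{2}\right) = -36 + 4 a + 8 a^{2}$)
$H = 80$ ($H = \left(-36 + 4 \cdot 0^{2} + 8 \left(0^{2}\right)^{2}\right) \left(-2\right) + 8 = \left(-36 + 4 \cdot 0 + 8 \cdot 0^{2}\right) \left(-2\right) + 8 = \left(-36 + 0 + 8 \cdot 0\right) \left(-2\right) + 8 = \left(-36 + 0 + 0\right) \left(-2\right) + 8 = \left(-36\right) \left(-2\right) + 8 = 72 + 8 = 80$)
$Y = \frac{15879}{49504}$ ($Y = 141 \left(- \frac{1}{224}\right) - - \frac{210}{221} = - \frac{141}{224} + \frac{210}{221} = \frac{15879}{49504} \approx 0.32076$)
$Y H - 82 = \frac{15879}{49504} \cdot 80 - 82 = \frac{79395}{3094} - 82 = - \frac{174313}{3094}$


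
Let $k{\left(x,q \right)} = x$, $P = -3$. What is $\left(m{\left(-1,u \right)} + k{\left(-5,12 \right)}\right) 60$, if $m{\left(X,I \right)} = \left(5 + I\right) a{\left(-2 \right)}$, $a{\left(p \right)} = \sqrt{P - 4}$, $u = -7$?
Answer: $-300 - 120 i \sqrt{7} \approx -300.0 - 317.49 i$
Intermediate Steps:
$a{\left(p \right)} = i \sqrt{7}$ ($a{\left(p \right)} = \sqrt{-3 - 4} = \sqrt{-7} = i \sqrt{7}$)
$m{\left(X,I \right)} = i \sqrt{7} \left(5 + I\right)$ ($m{\left(X,I \right)} = \left(5 + I\right) i \sqrt{7} = i \sqrt{7} \left(5 + I\right)$)
$\left(m{\left(-1,u \right)} + k{\left(-5,12 \right)}\right) 60 = \left(i \sqrt{7} \left(5 - 7\right) - 5\right) 60 = \left(i \sqrt{7} \left(-2\right) - 5\right) 60 = \left(- 2 i \sqrt{7} - 5\right) 60 = \left(-5 - 2 i \sqrt{7}\right) 60 = -300 - 120 i \sqrt{7}$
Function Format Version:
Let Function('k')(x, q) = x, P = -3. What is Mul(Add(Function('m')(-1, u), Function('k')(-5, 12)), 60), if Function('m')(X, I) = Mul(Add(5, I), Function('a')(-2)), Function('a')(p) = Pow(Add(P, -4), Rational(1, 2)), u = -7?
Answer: Add(-300, Mul(-120, I, Pow(7, Rational(1, 2)))) ≈ Add(-300.00, Mul(-317.49, I))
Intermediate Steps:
Function('a')(p) = Mul(I, Pow(7, Rational(1, 2))) (Function('a')(p) = Pow(Add(-3, -4), Rational(1, 2)) = Pow(-7, Rational(1, 2)) = Mul(I, Pow(7, Rational(1, 2))))
Function('m')(X, I) = Mul(I, Pow(7, Rational(1, 2)), Add(5, I)) (Function('m')(X, I) = Mul(Add(5, I), Mul(I, Pow(7, Rational(1, 2)))) = Mul(I, Pow(7, Rational(1, 2)), Add(5, I)))
Mul(Add(Function('m')(-1, u), Function('k')(-5, 12)), 60) = Mul(Add(Mul(I, Pow(7, Rational(1, 2)), Add(5, -7)), -5), 60) = Mul(Add(Mul(I, Pow(7, Rational(1, 2)), -2), -5), 60) = Mul(Add(Mul(-2, I, Pow(7, Rational(1, 2))), -5), 60) = Mul(Add(-5, Mul(-2, I, Pow(7, Rational(1, 2)))), 60) = Add(-300, Mul(-120, I, Pow(7, Rational(1, 2))))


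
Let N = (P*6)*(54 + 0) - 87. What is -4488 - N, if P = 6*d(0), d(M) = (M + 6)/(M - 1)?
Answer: 7263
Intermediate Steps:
d(M) = (6 + M)/(-1 + M)
P = -36 (P = 6*((6 + 0)/(-1 + 0)) = 6*(6/(-1)) = 6*(-1*6) = 6*(-6) = -36)
N = -11751 (N = (-36*6)*(54 + 0) - 87 = -216*54 - 87 = -11664 - 87 = -11751)
-4488 - N = -4488 - 1*(-11751) = -4488 + 11751 = 7263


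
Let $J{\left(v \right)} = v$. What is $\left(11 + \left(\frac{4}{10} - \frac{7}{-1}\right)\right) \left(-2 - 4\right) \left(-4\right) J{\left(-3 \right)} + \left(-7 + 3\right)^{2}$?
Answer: $- \frac{6544}{5} \approx -1308.8$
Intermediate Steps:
$\left(11 + \left(\frac{4}{10} - \frac{7}{-1}\right)\right) \left(-2 - 4\right) \left(-4\right) J{\left(-3 \right)} + \left(-7 + 3\right)^{2} = \left(11 + \left(\frac{4}{10} - \frac{7}{-1}\right)\right) \left(-2 - 4\right) \left(-4\right) \left(-3\right) + \left(-7 + 3\right)^{2} = \left(11 + \left(4 \cdot \frac{1}{10} - -7\right)\right) \left(\left(-6\right) \left(-4\right)\right) \left(-3\right) + \left(-4\right)^{2} = \left(11 + \left(\frac{2}{5} + 7\right)\right) 24 \left(-3\right) + 16 = \left(11 + \frac{37}{5}\right) 24 \left(-3\right) + 16 = \frac{92}{5} \cdot 24 \left(-3\right) + 16 = \frac{2208}{5} \left(-3\right) + 16 = - \frac{6624}{5} + 16 = - \frac{6544}{5}$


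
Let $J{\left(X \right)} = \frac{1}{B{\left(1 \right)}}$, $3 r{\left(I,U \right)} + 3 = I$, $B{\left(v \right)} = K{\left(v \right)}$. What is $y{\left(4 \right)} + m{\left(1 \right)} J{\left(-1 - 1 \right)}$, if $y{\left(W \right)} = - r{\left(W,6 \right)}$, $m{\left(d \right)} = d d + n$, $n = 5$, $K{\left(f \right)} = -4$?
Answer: $- \frac{11}{6} \approx -1.8333$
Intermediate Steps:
$B{\left(v \right)} = -4$
$r{\left(I,U \right)} = -1 + \frac{I}{3}$
$J{\left(X \right)} = - \frac{1}{4}$ ($J{\left(X \right)} = \frac{1}{-4} = - \frac{1}{4}$)
$m{\left(d \right)} = 5 + d^{2}$ ($m{\left(d \right)} = d d + 5 = d^{2} + 5 = 5 + d^{2}$)
$y{\left(W \right)} = 1 - \frac{W}{3}$ ($y{\left(W \right)} = - (-1 + \frac{W}{3}) = 1 - \frac{W}{3}$)
$y{\left(4 \right)} + m{\left(1 \right)} J{\left(-1 - 1 \right)} = \left(1 - \frac{4}{3}\right) + \left(5 + 1^{2}\right) \left(- \frac{1}{4}\right) = \left(1 - \frac{4}{3}\right) + \left(5 + 1\right) \left(- \frac{1}{4}\right) = - \frac{1}{3} + 6 \left(- \frac{1}{4}\right) = - \frac{1}{3} - \frac{3}{2} = - \frac{11}{6}$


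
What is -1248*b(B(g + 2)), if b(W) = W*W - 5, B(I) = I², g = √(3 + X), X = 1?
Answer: -313248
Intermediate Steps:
g = 2 (g = √(3 + 1) = √4 = 2)
b(W) = -5 + W² (b(W) = W² - 5 = -5 + W²)
-1248*b(B(g + 2)) = -1248*(-5 + ((2 + 2)²)²) = -1248*(-5 + (4²)²) = -1248*(-5 + 16²) = -1248*(-5 + 256) = -1248*251 = -313248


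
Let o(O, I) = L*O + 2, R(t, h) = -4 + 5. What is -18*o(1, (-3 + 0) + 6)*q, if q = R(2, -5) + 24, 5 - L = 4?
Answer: -1350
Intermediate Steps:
L = 1 (L = 5 - 1*4 = 5 - 4 = 1)
R(t, h) = 1
q = 25 (q = 1 + 24 = 25)
o(O, I) = 2 + O (o(O, I) = 1*O + 2 = O + 2 = 2 + O)
-18*o(1, (-3 + 0) + 6)*q = -18*(2 + 1)*25 = -54*25 = -18*75 = -1350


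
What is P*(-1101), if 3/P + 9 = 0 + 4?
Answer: 3303/5 ≈ 660.60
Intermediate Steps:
P = -3/5 (P = 3/(-9 + (0 + 4)) = 3/(-9 + 4) = 3/(-5) = 3*(-1/5) = -3/5 ≈ -0.60000)
P*(-1101) = -3/5*(-1101) = 3303/5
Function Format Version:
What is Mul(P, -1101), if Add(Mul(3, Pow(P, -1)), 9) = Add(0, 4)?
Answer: Rational(3303, 5) ≈ 660.60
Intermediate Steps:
P = Rational(-3, 5) (P = Mul(3, Pow(Add(-9, Add(0, 4)), -1)) = Mul(3, Pow(Add(-9, 4), -1)) = Mul(3, Pow(-5, -1)) = Mul(3, Rational(-1, 5)) = Rational(-3, 5) ≈ -0.60000)
Mul(P, -1101) = Mul(Rational(-3, 5), -1101) = Rational(3303, 5)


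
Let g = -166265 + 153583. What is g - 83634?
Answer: -96316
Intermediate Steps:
g = -12682
g - 83634 = -12682 - 83634 = -96316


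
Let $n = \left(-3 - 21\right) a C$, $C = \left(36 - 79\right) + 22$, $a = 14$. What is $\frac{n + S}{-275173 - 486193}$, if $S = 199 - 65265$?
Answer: $\frac{29005}{380683} \approx 0.076192$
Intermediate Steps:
$C = -21$ ($C = -43 + 22 = -21$)
$n = 7056$ ($n = \left(-3 - 21\right) 14 \left(-21\right) = \left(-24\right) 14 \left(-21\right) = \left(-336\right) \left(-21\right) = 7056$)
$S = -65066$ ($S = 199 - 65265 = -65066$)
$\frac{n + S}{-275173 - 486193} = \frac{7056 - 65066}{-275173 - 486193} = - \frac{58010}{-761366} = \left(-58010\right) \left(- \frac{1}{761366}\right) = \frac{29005}{380683}$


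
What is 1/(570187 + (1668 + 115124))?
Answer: 1/686979 ≈ 1.4556e-6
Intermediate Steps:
1/(570187 + (1668 + 115124)) = 1/(570187 + 116792) = 1/686979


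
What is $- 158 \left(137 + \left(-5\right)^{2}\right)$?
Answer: $-25596$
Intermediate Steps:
$- 158 \left(137 + \left(-5\right)^{2}\right) = - 158 \left(137 + 25\right) = \left(-158\right) 162 = -25596$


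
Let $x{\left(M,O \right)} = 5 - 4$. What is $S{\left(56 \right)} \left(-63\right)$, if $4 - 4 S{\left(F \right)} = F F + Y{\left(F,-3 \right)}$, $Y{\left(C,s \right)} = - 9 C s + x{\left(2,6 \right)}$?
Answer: $\frac{292635}{4} \approx 73159.0$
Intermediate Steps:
$x{\left(M,O \right)} = 1$ ($x{\left(M,O \right)} = 5 - 4 = 1$)
$Y{\left(C,s \right)} = 1 - 9 C s$ ($Y{\left(C,s \right)} = - 9 C s + 1 = 1 - 9 C s$)
$S{\left(F \right)} = \frac{3}{4} - \frac{27 F}{4} - \frac{F^{2}}{4}$ ($S{\left(F \right)} = 1 - \frac{F F - \left(-1 + 9 F \left(-3\right)\right)}{4} = 1 - \frac{F^{2} + \left(1 + 27 F\right)}{4} = 1 - \frac{1 + F^{2} + 27 F}{4} = 1 - \left(\frac{1}{4} + \frac{F^{2}}{4} + \frac{27 F}{4}\right) = \frac{3}{4} - \frac{27 F}{4} - \frac{F^{2}}{4}$)
$S{\left(56 \right)} \left(-63\right) = \left(\frac{3}{4} - 378 - \frac{56^{2}}{4}\right) \left(-63\right) = \left(\frac{3}{4} - 378 - 784\right) \left(-63\right) = \left(- \frac{4645}{4}\right) \left(-63\right) = \frac{292635}{4}$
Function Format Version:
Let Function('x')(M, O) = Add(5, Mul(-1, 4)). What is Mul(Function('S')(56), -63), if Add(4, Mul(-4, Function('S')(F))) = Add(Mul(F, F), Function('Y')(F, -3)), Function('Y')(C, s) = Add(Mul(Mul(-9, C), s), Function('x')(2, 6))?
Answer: Rational(292635, 4) ≈ 73159.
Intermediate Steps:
Function('x')(M, O) = 1 (Function('x')(M, O) = Add(5, -4) = 1)
Function('Y')(C, s) = Add(1, Mul(-9, C, s)) (Function('Y')(C, s) = Add(Mul(Mul(-9, C), s), 1) = Add(Mul(-9, C, s), 1) = Add(1, Mul(-9, C, s)))
Function('S')(F) = Add(Rational(3, 4), Mul(Rational(-27, 4), F), Mul(Rational(-1, 4), Pow(F, 2))) (Function('S')(F) = Add(1, Mul(Rational(-1, 4), Add(Mul(F, F), Add(1, Mul(-9, F, -3))))) = Add(1, Mul(Rational(-1, 4), Add(Pow(F, 2), Add(1, Mul(27, F))))) = Add(1, Mul(Rational(-1, 4), Add(1, Pow(F, 2), Mul(27, F)))) = Add(1, Add(Rational(-1, 4), Mul(Rational(-27, 4), F), Mul(Rational(-1, 4), Pow(F, 2)))) = Add(Rational(3, 4), Mul(Rational(-27, 4), F), Mul(Rational(-1, 4), Pow(F, 2))))
Mul(Function('S')(56), -63) = Mul(Add(Rational(3, 4), Mul(Rational(-27, 4), 56), Mul(Rational(-1, 4), Pow(56, 2))), -63) = Mul(Add(Rational(3, 4), -378, Mul(Rational(-1, 4), 3136)), -63) = Mul(Add(Rational(3, 4), -378, -784), -63) = Mul(Rational(-4645, 4), -63) = Rational(292635, 4)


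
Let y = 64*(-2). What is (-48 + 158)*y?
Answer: -14080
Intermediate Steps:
y = -128
(-48 + 158)*y = (-48 + 158)*(-128) = 110*(-128) = -14080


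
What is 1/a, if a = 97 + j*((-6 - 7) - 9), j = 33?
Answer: -1/629 ≈ -0.0015898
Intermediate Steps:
a = -629 (a = 97 + 33*((-6 - 7) - 9) = 97 + 33*(-13 - 9) = 97 + 33*(-22) = 97 - 726 = -629)
1/a = 1/(-629) = -1/629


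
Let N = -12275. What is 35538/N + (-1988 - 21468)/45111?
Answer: -1891077118/553737525 ≈ -3.4151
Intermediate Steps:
35538/N + (-1988 - 21468)/45111 = 35538/(-12275) + (-1988 - 21468)/45111 = 35538*(-1/12275) - 23456*1/45111 = -35538/12275 - 23456/45111 = -1891077118/553737525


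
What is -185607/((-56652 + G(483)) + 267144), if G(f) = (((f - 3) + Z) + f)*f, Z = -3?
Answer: -20623/74908 ≈ -0.27531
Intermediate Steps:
G(f) = f*(-6 + 2*f) (G(f) = (((f - 3) - 3) + f)*f = (((-3 + f) - 3) + f)*f = ((-6 + f) + f)*f = (-6 + 2*f)*f = f*(-6 + 2*f))
-185607/((-56652 + G(483)) + 267144) = -185607/((-56652 + 2*483*(-3 + 483)) + 267144) = -185607/((-56652 + 2*483*480) + 267144) = -185607/((-56652 + 463680) + 267144) = -185607/(407028 + 267144) = -185607/674172 = -185607*1/674172 = -20623/74908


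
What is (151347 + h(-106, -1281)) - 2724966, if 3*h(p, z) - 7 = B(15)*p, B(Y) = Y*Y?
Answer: -7744700/3 ≈ -2.5816e+6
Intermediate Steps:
B(Y) = Y**2
h(p, z) = 7/3 + 75*p (h(p, z) = 7/3 + (15**2*p)/3 = 7/3 + (225*p)/3 = 7/3 + 75*p)
(151347 + h(-106, -1281)) - 2724966 = (151347 + (7/3 + 75*(-106))) - 2724966 = (151347 + (7/3 - 7950)) - 2724966 = (151347 - 23843/3) - 2724966 = 430198/3 - 2724966 = -7744700/3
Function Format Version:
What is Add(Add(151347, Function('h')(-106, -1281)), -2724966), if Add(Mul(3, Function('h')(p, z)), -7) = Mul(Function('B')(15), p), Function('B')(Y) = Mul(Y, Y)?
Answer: Rational(-7744700, 3) ≈ -2.5816e+6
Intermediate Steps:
Function('B')(Y) = Pow(Y, 2)
Function('h')(p, z) = Add(Rational(7, 3), Mul(75, p)) (Function('h')(p, z) = Add(Rational(7, 3), Mul(Rational(1, 3), Mul(Pow(15, 2), p))) = Add(Rational(7, 3), Mul(Rational(1, 3), Mul(225, p))) = Add(Rational(7, 3), Mul(75, p)))
Add(Add(151347, Function('h')(-106, -1281)), -2724966) = Add(Add(151347, Add(Rational(7, 3), Mul(75, -106))), -2724966) = Add(Add(151347, Add(Rational(7, 3), -7950)), -2724966) = Add(Add(151347, Rational(-23843, 3)), -2724966) = Add(Rational(430198, 3), -2724966) = Rational(-7744700, 3)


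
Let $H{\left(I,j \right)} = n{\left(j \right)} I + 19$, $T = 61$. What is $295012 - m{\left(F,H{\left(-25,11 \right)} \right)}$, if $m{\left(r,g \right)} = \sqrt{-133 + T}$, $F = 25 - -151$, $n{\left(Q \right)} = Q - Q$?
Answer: $295012 - 6 i \sqrt{2} \approx 2.9501 \cdot 10^{5} - 8.4853 i$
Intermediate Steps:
$n{\left(Q \right)} = 0$
$F = 176$ ($F = 25 + 151 = 176$)
$H{\left(I,j \right)} = 19$ ($H{\left(I,j \right)} = 0 I + 19 = 0 + 19 = 19$)
$m{\left(r,g \right)} = 6 i \sqrt{2}$ ($m{\left(r,g \right)} = \sqrt{-133 + 61} = \sqrt{-72} = 6 i \sqrt{2}$)
$295012 - m{\left(F,H{\left(-25,11 \right)} \right)} = 295012 - 6 i \sqrt{2}$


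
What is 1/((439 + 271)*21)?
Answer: 1/14910 ≈ 6.7069e-5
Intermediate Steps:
1/((439 + 271)*21) = 1/(710*21) = 1/14910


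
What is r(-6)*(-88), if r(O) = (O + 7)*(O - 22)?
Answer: 2464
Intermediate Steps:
r(O) = (-22 + O)*(7 + O) (r(O) = (7 + O)*(-22 + O) = (-22 + O)*(7 + O))
r(-6)*(-88) = (-154 + (-6)**2 - 15*(-6))*(-88) = (-154 + 36 + 90)*(-88) = -28*(-88) = 2464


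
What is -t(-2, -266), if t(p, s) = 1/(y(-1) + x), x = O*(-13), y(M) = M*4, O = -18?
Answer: -1/230 ≈ -0.0043478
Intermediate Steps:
y(M) = 4*M
x = 234 (x = -18*(-13) = 234)
t(p, s) = 1/230 (t(p, s) = 1/(4*(-1) + 234) = 1/(-4 + 234) = 1/230)
-t(-2, -266) = -1*1/230 = -1/230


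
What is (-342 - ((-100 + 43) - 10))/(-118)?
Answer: 275/118 ≈ 2.3305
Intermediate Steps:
(-342 - ((-100 + 43) - 10))/(-118) = (-342 - (-57 - 10))*(-1/118) = (-342 - 1*(-67))*(-1/118) = (-342 + 67)*(-1/118) = -275*(-1/118) = 275/118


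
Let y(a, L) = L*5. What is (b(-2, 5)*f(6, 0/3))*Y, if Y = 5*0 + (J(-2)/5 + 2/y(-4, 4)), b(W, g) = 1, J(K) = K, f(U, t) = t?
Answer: 0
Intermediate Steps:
y(a, L) = 5*L
Y = -3/10 (Y = 5*0 + (-2/5 + 2/((5*4))) = 0 + (-2*⅕ + 2/20) = 0 + (-⅖ + 2*(1/20)) = 0 + (-⅖ + ⅒) = 0 - 3/10 = -3/10 ≈ -0.30000)
(b(-2, 5)*f(6, 0/3))*Y = (1*(0/3))*(-3/10) = (1*(0*(⅓)))*(-3/10) = (1*0)*(-3/10) = 0*(-3/10) = 0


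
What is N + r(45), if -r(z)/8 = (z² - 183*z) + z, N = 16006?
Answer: 65326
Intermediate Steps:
r(z) = -8*z² + 1456*z (r(z) = -8*((z² - 183*z) + z) = -8*(z² - 182*z) = -8*z² + 1456*z)
N + r(45) = 16006 + 8*45*(182 - 1*45) = 16006 + 8*45*(182 - 45) = 16006 + 8*45*137 = 16006 + 49320 = 65326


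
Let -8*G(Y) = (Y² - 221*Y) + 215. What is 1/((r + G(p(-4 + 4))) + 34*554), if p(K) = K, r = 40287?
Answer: 8/472769 ≈ 1.6922e-5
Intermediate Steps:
G(Y) = -215/8 - Y²/8 + 221*Y/8 (G(Y) = -((Y² - 221*Y) + 215)/8 = -(215 + Y² - 221*Y)/8 = -215/8 - Y²/8 + 221*Y/8)
1/((r + G(p(-4 + 4))) + 34*554) = 1/((40287 + (-215/8 - (-4 + 4)²/8 + 221*(-4 + 4)/8)) + 34*554) = 1/((40287 + (-215/8 - ⅛*0² + (221/8)*0)) + 18836) = 1/((40287 + (-215/8 - ⅛*0 + 0)) + 18836) = 1/((40287 + (-215/8 + 0 + 0)) + 18836) = 1/((40287 - 215/8) + 18836) = 1/(322081/8 + 18836) = 1/(472769/8) = 8/472769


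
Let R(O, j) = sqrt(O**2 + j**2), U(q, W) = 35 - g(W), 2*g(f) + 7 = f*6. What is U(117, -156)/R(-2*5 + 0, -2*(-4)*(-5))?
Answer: 1013*sqrt(17)/340 ≈ 12.284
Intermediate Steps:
g(f) = -7/2 + 3*f (g(f) = -7/2 + (f*6)/2 = -7/2 + (6*f)/2 = -7/2 + 3*f)
U(q, W) = 77/2 - 3*W (U(q, W) = 35 - (-7/2 + 3*W) = 35 + (7/2 - 3*W) = 77/2 - 3*W)
U(117, -156)/R(-2*5 + 0, -2*(-4)*(-5)) = (77/2 - 3*(-156))/(sqrt((-2*5 + 0)**2 + (-2*(-4)*(-5))**2)) = (77/2 + 468)/(sqrt((-10 + 0)**2 + (8*(-5))**2)) = 1013/(2*(sqrt((-10)**2 + (-40)**2))) = 1013/(2*(sqrt(100 + 1600))) = 1013/(2*(sqrt(1700))) = 1013/(2*((10*sqrt(17)))) = 1013*(sqrt(17)/170)/2 = 1013*sqrt(17)/340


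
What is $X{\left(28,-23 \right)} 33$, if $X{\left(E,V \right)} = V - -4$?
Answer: $-627$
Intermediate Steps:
$X{\left(E,V \right)} = 4 + V$ ($X{\left(E,V \right)} = V + 4 = 4 + V$)
$X{\left(28,-23 \right)} 33 = \left(4 - 23\right) 33 = \left(-19\right) 33 = -627$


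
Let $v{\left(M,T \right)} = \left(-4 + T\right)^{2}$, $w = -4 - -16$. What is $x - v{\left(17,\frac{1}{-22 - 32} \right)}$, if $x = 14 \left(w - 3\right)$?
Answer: $\frac{320327}{2916} \approx 109.85$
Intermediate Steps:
$w = 12$ ($w = -4 + 16 = 12$)
$x = 126$ ($x = 14 \left(12 - 3\right) = 14 \cdot 9 = 126$)
$x - v{\left(17,\frac{1}{-22 - 32} \right)} = 126 - \left(-4 + \frac{1}{-22 - 32}\right)^{2} = 126 - \left(-4 + \frac{1}{-54}\right)^{2} = 126 - \left(-4 - \frac{1}{54}\right)^{2} = 126 - \left(- \frac{217}{54}\right)^{2} = 126 - \frac{47089}{2916} = \frac{320327}{2916}$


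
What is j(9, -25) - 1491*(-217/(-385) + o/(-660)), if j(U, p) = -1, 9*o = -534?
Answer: -321889/330 ≈ -975.42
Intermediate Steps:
o = -178/3 (o = (1/9)*(-534) = -178/3 ≈ -59.333)
j(9, -25) - 1491*(-217/(-385) + o/(-660)) = -1 - 1491*(-217/(-385) - 178/3/(-660)) = -1 - 1491*(-217*(-1/385) - 178/3*(-1/660)) = -1 - 1491*(31/55 + 89/990) = -1 - 1491*647/990 = -1 - 321559/330 = -321889/330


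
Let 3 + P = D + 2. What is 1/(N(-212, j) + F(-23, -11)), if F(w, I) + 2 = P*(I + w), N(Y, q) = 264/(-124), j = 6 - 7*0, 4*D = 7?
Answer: -62/1837 ≈ -0.033751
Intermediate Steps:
D = 7/4 (D = (¼)*7 = 7/4 ≈ 1.7500)
P = ¾ (P = -3 + (7/4 + 2) = -3 + 15/4 = ¾ ≈ 0.75000)
j = 6 (j = 6 + 0 = 6)
N(Y, q) = -66/31 (N(Y, q) = 264*(-1/124) = -66/31)
F(w, I) = -2 + 3*I/4 + 3*w/4 (F(w, I) = -2 + 3*(I + w)/4 = -2 + (3*I/4 + 3*w/4) = -2 + 3*I/4 + 3*w/4)
1/(N(-212, j) + F(-23, -11)) = 1/(-66/31 + (-2 + (¾)*(-11) + (¾)*(-23))) = 1/(-66/31 + (-2 - 33/4 - 69/4)) = 1/(-66/31 - 55/2) = 1/(-1837/62) = -62/1837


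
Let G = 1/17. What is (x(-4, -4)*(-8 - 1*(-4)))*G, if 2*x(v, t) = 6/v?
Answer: 3/17 ≈ 0.17647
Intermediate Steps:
G = 1/17 ≈ 0.058824
x(v, t) = 3/v (x(v, t) = (6/v)/2 = 3/v)
(x(-4, -4)*(-8 - 1*(-4)))*G = ((3/(-4))*(-8 - 1*(-4)))*(1/17) = ((3*(-1/4))*(-8 + 4))*(1/17) = -3/4*(-4)*(1/17) = 3*(1/17) = 3/17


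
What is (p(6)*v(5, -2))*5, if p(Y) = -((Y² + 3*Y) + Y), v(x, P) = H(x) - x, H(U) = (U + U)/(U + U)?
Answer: 1200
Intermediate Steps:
H(U) = 1 (H(U) = (2*U)/((2*U)) = (2*U)*(1/(2*U)) = 1)
v(x, P) = 1 - x
p(Y) = -Y² - 4*Y (p(Y) = -(Y² + 4*Y) = -Y² - 4*Y)
(p(6)*v(5, -2))*5 = ((-1*6*(4 + 6))*(1 - 1*5))*5 = ((-1*6*10)*(1 - 5))*5 = -60*(-4)*5 = 240*5 = 1200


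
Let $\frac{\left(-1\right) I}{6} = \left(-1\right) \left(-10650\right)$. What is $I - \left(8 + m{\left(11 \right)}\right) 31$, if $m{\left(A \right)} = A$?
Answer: $-64489$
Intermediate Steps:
$I = -63900$ ($I = - 6 \left(\left(-1\right) \left(-10650\right)\right) = \left(-6\right) 10650 = -63900$)
$I - \left(8 + m{\left(11 \right)}\right) 31 = -63900 - \left(8 + 11\right) 31 = -63900 - 19 \cdot 31 = -63900 - 589 = -64489$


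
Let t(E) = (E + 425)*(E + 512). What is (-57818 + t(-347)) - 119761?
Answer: -164709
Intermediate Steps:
t(E) = (425 + E)*(512 + E)
(-57818 + t(-347)) - 119761 = (-57818 + (217600 + (-347)² + 937*(-347))) - 119761 = (-57818 + (217600 + 120409 - 325139)) - 119761 = (-57818 + 12870) - 119761 = -44948 - 119761 = -164709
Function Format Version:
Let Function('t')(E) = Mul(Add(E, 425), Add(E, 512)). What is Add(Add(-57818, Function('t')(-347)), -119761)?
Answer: -164709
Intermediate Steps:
Function('t')(E) = Mul(Add(425, E), Add(512, E))
Add(Add(-57818, Function('t')(-347)), -119761) = Add(Add(-57818, Add(217600, Pow(-347, 2), Mul(937, -347))), -119761) = Add(Add(-57818, Add(217600, 120409, -325139)), -119761) = Add(Add(-57818, 12870), -119761) = Add(-44948, -119761) = -164709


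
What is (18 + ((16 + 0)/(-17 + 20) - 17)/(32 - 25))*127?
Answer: 6223/3 ≈ 2074.3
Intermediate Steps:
(18 + ((16 + 0)/(-17 + 20) - 17)/(32 - 25))*127 = (18 + (16/3 - 17)/7)*127 = (18 + (16*(1/3) - 17)*(1/7))*127 = (18 + (16/3 - 17)*(1/7))*127 = (18 - 35/3*1/7)*127 = (18 - 5/3)*127 = (49/3)*127 = 6223/3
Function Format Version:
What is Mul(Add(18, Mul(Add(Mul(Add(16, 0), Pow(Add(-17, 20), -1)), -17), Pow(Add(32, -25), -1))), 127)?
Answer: Rational(6223, 3) ≈ 2074.3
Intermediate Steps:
Mul(Add(18, Mul(Add(Mul(Add(16, 0), Pow(Add(-17, 20), -1)), -17), Pow(Add(32, -25), -1))), 127) = Mul(Add(18, Mul(Add(Mul(16, Pow(3, -1)), -17), Pow(7, -1))), 127) = Mul(Add(18, Mul(Add(Mul(16, Rational(1, 3)), -17), Rational(1, 7))), 127) = Mul(Add(18, Mul(Add(Rational(16, 3), -17), Rational(1, 7))), 127) = Mul(Add(18, Mul(Rational(-35, 3), Rational(1, 7))), 127) = Mul(Add(18, Rational(-5, 3)), 127) = Mul(Rational(49, 3), 127) = Rational(6223, 3)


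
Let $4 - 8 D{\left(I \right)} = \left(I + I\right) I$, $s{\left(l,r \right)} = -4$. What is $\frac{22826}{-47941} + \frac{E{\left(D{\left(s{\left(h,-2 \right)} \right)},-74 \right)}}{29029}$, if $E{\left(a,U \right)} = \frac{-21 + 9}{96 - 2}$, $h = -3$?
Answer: $- \frac{31143237484}{65408926583} \approx -0.47613$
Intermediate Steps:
$D{\left(I \right)} = \frac{1}{2} - \frac{I^{2}}{4}$ ($D{\left(I \right)} = \frac{1}{2} - \frac{\left(I + I\right) I}{8} = \frac{1}{2} - \frac{2 I I}{8} = \frac{1}{2} - \frac{2 I^{2}}{8} = \frac{1}{2} - \frac{I^{2}}{4}$)
$E{\left(a,U \right)} = - \frac{6}{47}$ ($E{\left(a,U \right)} = - \frac{12}{94} = \left(-12\right) \frac{1}{94} = - \frac{6}{47}$)
$\frac{22826}{-47941} + \frac{E{\left(D{\left(s{\left(h,-2 \right)} \right)},-74 \right)}}{29029} = \frac{22826}{-47941} - \frac{6}{47 \cdot 29029} = 22826 \left(- \frac{1}{47941}\right) - \frac{6}{1364363} = - \frac{22826}{47941} - \frac{6}{1364363} = - \frac{31143237484}{65408926583}$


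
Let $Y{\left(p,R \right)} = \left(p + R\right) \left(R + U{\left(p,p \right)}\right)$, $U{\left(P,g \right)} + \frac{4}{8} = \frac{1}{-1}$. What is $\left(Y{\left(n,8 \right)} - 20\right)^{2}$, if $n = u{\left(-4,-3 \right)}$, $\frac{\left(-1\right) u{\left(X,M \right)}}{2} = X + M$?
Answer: $15129$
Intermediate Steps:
$U{\left(P,g \right)} = - \frac{3}{2}$ ($U{\left(P,g \right)} = - \frac{1}{2} + \frac{1}{-1} = - \frac{1}{2} - 1 = - \frac{3}{2}$)
$u{\left(X,M \right)} = - 2 M - 2 X$ ($u{\left(X,M \right)} = - 2 \left(X + M\right) = - 2 \left(M + X\right) = - 2 M - 2 X$)
$n = 14$ ($n = \left(-2\right) \left(-3\right) - -8 = 6 + 8 = 14$)
$Y{\left(p,R \right)} = \left(- \frac{3}{2} + R\right) \left(R + p\right)$ ($Y{\left(p,R \right)} = \left(p + R\right) \left(R - \frac{3}{2}\right) = \left(R + p\right) \left(- \frac{3}{2} + R\right) = \left(- \frac{3}{2} + R\right) \left(R + p\right)$)
$\left(Y{\left(n,8 \right)} - 20\right)^{2} = \left(\left(8^{2} - 12 - 21 + 8 \cdot 14\right) - 20\right)^{2} = \left(\left(64 - 12 - 21 + 112\right) - 20\right)^{2} = \left(143 - 20\right)^{2} = 123^{2} = 15129$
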